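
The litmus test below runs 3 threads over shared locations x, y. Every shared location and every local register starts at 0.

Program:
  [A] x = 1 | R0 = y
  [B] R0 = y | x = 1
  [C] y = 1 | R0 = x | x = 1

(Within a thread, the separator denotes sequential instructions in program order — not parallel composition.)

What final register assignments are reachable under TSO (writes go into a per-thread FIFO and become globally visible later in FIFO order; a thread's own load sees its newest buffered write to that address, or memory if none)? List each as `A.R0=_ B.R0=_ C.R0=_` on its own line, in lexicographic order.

outcome vector order: (A.R0,B.R0,C.R0)
|TSO outcomes| = 8

A.R0=0 B.R0=0 C.R0=0
A.R0=0 B.R0=0 C.R0=1
A.R0=0 B.R0=1 C.R0=0
A.R0=0 B.R0=1 C.R0=1
A.R0=1 B.R0=0 C.R0=0
A.R0=1 B.R0=0 C.R0=1
A.R0=1 B.R0=1 C.R0=0
A.R0=1 B.R0=1 C.R0=1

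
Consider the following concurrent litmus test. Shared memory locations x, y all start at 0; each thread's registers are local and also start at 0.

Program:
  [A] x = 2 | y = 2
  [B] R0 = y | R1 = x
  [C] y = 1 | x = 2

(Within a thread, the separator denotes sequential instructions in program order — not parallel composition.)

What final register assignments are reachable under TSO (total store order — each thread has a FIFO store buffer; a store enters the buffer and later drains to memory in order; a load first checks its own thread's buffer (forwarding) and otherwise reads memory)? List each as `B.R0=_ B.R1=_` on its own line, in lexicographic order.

outcome vector order: (B.R0,B.R1)
|TSO outcomes| = 5

B.R0=0 B.R1=0
B.R0=0 B.R1=2
B.R0=1 B.R1=0
B.R0=1 B.R1=2
B.R0=2 B.R1=2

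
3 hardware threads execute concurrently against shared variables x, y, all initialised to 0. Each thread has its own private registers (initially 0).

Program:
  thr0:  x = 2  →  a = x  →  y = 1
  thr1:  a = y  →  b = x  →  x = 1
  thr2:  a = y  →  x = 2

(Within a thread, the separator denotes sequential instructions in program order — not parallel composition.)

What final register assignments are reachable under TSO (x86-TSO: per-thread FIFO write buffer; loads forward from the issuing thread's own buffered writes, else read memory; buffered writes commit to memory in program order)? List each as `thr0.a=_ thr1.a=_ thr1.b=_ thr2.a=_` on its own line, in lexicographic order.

outcome vector order: (thr0.a,thr1.a,thr1.b,thr2.a)
|TSO outcomes| = 10

thr0.a=1 thr1.a=0 thr1.b=0 thr2.a=0
thr0.a=1 thr1.a=0 thr1.b=0 thr2.a=1
thr0.a=1 thr1.a=0 thr1.b=2 thr2.a=0
thr0.a=1 thr1.a=0 thr1.b=2 thr2.a=1
thr0.a=2 thr1.a=0 thr1.b=0 thr2.a=0
thr0.a=2 thr1.a=0 thr1.b=0 thr2.a=1
thr0.a=2 thr1.a=0 thr1.b=2 thr2.a=0
thr0.a=2 thr1.a=0 thr1.b=2 thr2.a=1
thr0.a=2 thr1.a=1 thr1.b=2 thr2.a=0
thr0.a=2 thr1.a=1 thr1.b=2 thr2.a=1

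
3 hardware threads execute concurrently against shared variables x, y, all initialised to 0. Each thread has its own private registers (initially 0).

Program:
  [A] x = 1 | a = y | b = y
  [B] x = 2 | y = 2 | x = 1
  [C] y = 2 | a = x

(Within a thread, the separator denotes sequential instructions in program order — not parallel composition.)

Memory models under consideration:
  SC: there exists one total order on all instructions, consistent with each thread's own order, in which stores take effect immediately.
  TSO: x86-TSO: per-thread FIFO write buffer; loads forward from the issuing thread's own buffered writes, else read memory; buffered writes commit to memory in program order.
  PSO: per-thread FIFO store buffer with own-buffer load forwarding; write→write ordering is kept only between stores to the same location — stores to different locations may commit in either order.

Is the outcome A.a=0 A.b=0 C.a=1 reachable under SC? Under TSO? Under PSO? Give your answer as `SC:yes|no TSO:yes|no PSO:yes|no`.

outcome vector order: (A.a,A.b,C.a)
SC (7): (0,0,1) (0,0,2) (0,2,1) (0,2,2) (2,2,0) (2,2,1) (2,2,2)
TSO (9): (0,0,0) (0,0,1) (0,0,2) (0,2,0) (0,2,1) (0,2,2) (2,2,0) (2,2,1) (2,2,2)
PSO (9): (0,0,0) (0,0,1) (0,0,2) (0,2,0) (0,2,1) (0,2,2) (2,2,0) (2,2,1) (2,2,2)
target (0,0,1) ∈ {SC,TSO,PSO}

SC:yes TSO:yes PSO:yes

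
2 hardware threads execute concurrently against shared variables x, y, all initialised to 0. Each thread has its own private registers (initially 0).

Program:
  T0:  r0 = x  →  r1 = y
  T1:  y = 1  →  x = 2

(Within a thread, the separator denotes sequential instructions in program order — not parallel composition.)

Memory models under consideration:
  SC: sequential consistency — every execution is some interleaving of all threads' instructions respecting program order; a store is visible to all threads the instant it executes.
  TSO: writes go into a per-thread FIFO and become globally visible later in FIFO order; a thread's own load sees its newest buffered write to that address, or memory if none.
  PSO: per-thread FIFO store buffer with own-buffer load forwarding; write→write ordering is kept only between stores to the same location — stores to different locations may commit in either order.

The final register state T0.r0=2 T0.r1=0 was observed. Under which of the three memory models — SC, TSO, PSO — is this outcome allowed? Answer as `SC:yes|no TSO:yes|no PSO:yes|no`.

outcome vector order: (T0.r0,T0.r1)
SC (3): <0 0>; <0 1>; <2 1>
TSO (3): <0 0>; <0 1>; <2 1>
PSO (4): <0 0>; <0 1>; <2 0>; <2 1>
target <2 0> ∈ {PSO}

SC:no TSO:no PSO:yes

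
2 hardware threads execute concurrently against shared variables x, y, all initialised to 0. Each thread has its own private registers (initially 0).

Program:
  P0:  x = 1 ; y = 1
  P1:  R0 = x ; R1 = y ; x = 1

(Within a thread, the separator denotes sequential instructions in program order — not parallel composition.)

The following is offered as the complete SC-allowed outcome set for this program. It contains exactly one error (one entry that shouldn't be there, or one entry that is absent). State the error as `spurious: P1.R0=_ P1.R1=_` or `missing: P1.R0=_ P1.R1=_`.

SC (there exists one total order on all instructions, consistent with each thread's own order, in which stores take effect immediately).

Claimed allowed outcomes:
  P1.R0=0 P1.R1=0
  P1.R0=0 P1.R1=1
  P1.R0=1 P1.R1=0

outcome vector order: (P1.R0,P1.R1)
SC (4): <0 0> <0 1> <1 0> <1 1>
SC∖claimed = {<1 1>}

missing: P1.R0=1 P1.R1=1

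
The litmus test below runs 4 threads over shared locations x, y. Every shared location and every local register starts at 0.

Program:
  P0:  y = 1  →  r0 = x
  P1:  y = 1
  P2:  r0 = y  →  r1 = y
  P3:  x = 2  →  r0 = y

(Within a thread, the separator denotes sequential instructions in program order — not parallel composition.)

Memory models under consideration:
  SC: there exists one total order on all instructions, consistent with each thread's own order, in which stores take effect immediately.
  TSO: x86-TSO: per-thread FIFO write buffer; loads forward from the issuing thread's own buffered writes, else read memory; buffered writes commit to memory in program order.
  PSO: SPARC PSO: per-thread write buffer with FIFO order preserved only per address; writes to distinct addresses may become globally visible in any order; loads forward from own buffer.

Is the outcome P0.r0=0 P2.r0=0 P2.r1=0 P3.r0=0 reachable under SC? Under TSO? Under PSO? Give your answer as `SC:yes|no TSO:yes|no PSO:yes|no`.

SC:no TSO:yes PSO:yes

outcome vector order: (P0.r0,P2.r0,P2.r1,P3.r0)
SC: 9 outcomes — {<0 0 0 1>; <0 0 1 1>; <0 1 1 1>; <2 0 0 0>; <2 0 0 1>; <2 0 1 0>; <2 0 1 1>; <2 1 1 0>; <2 1 1 1>}
TSO: 12 outcomes — {<0 0 0 0>; <0 0 0 1>; <0 0 1 0>; <0 0 1 1>; <0 1 1 0>; <0 1 1 1>; <2 0 0 0>; <2 0 0 1>; <2 0 1 0>; <2 0 1 1>; <2 1 1 0>; <2 1 1 1>}
PSO: 12 outcomes — {<0 0 0 0>; <0 0 0 1>; <0 0 1 0>; <0 0 1 1>; <0 1 1 0>; <0 1 1 1>; <2 0 0 0>; <2 0 0 1>; <2 0 1 0>; <2 0 1 1>; <2 1 1 0>; <2 1 1 1>}
target <0 0 0 0> ∈ {TSO,PSO}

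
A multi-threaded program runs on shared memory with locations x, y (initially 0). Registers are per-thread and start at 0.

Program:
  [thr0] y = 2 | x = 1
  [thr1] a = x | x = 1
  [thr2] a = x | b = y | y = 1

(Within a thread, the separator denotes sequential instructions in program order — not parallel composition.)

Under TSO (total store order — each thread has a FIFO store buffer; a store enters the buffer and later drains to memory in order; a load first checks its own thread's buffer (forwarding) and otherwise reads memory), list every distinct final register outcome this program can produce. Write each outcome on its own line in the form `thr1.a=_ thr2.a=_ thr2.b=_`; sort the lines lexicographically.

outcome vector order: (thr1.a,thr2.a,thr2.b)
|TSO outcomes| = 7

thr1.a=0 thr2.a=0 thr2.b=0
thr1.a=0 thr2.a=0 thr2.b=2
thr1.a=0 thr2.a=1 thr2.b=0
thr1.a=0 thr2.a=1 thr2.b=2
thr1.a=1 thr2.a=0 thr2.b=0
thr1.a=1 thr2.a=0 thr2.b=2
thr1.a=1 thr2.a=1 thr2.b=2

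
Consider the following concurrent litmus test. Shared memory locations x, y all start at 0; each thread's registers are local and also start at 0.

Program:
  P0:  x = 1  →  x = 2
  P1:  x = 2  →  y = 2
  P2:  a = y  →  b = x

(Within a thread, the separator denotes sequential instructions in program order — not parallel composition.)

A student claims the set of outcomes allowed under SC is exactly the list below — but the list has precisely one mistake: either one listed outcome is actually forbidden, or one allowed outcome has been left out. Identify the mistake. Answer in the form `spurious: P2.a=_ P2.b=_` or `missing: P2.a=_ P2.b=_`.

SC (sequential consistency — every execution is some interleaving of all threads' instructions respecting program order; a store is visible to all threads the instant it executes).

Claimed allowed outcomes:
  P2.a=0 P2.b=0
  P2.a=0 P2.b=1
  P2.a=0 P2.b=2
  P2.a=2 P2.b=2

missing: P2.a=2 P2.b=1

outcome vector order: (P2.a,P2.b)
SC: 5 outcomes — {00; 01; 02; 21; 22}
SC∖claimed = {21}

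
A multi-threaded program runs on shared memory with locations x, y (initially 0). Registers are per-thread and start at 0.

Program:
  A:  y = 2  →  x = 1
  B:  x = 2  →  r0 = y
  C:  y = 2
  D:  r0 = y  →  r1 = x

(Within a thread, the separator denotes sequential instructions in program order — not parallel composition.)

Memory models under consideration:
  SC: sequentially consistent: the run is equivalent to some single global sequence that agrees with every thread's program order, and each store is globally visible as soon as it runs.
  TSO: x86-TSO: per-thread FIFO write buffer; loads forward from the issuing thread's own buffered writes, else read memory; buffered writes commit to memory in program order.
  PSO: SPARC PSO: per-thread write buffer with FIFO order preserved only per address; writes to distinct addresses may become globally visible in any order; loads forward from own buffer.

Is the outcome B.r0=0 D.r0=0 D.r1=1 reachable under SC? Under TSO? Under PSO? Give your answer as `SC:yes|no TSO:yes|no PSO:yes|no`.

SC:yes TSO:yes PSO:yes

outcome vector order: (B.r0,D.r0,D.r1)
[SC] allowed = {000 001 002 021 022 200 201 202 220 221 222}
[TSO] allowed = {000 001 002 020 021 022 200 201 202 220 221 222}
[PSO] allowed = {000 001 002 020 021 022 200 201 202 220 221 222}
target 001 ∈ {SC,TSO,PSO}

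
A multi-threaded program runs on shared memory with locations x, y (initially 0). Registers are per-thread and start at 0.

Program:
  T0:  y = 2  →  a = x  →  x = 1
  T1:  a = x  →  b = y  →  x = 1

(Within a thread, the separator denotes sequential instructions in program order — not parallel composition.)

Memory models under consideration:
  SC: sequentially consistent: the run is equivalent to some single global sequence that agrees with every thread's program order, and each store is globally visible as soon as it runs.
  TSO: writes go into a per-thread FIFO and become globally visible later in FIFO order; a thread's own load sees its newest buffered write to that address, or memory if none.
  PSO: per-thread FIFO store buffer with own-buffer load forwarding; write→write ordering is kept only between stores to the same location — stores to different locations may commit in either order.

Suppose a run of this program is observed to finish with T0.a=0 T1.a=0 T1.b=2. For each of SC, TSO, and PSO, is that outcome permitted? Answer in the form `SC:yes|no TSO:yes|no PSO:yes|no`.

SC:yes TSO:yes PSO:yes

outcome vector order: (T0.a,T1.a,T1.b)
SC (5): <0 0 0> <0 0 2> <0 1 2> <1 0 0> <1 0 2>
TSO (5): <0 0 0> <0 0 2> <0 1 2> <1 0 0> <1 0 2>
PSO (6): <0 0 0> <0 0 2> <0 1 0> <0 1 2> <1 0 0> <1 0 2>
target <0 0 2> ∈ {SC,TSO,PSO}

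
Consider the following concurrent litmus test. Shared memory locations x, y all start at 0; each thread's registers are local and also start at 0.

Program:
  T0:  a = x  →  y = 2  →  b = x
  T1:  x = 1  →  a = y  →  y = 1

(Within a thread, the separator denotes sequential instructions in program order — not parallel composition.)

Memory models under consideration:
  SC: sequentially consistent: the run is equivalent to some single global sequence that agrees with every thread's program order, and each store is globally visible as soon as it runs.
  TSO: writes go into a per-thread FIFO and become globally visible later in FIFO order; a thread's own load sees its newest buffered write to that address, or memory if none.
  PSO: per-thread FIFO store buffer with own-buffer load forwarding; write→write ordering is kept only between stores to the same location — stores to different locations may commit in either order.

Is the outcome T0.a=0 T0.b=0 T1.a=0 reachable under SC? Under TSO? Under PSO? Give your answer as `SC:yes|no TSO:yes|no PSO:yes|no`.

outcome vector order: (T0.a,T0.b,T1.a)
[SC] allowed = {002, 010, 012, 110, 112}
[TSO] allowed = {000, 002, 010, 012, 110, 112}
[PSO] allowed = {000, 002, 010, 012, 110, 112}
target 000 ∈ {TSO,PSO}

SC:no TSO:yes PSO:yes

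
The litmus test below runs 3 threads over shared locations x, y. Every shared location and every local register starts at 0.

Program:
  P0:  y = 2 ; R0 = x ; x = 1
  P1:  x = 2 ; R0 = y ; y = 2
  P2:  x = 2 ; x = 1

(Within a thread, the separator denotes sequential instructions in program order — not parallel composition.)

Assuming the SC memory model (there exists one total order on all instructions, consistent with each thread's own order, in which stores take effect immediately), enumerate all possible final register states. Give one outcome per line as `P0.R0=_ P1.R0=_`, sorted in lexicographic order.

P0.R0=0 P1.R0=2
P0.R0=1 P1.R0=0
P0.R0=1 P1.R0=2
P0.R0=2 P1.R0=0
P0.R0=2 P1.R0=2

outcome vector order: (P0.R0,P1.R0)
|SC outcomes| = 5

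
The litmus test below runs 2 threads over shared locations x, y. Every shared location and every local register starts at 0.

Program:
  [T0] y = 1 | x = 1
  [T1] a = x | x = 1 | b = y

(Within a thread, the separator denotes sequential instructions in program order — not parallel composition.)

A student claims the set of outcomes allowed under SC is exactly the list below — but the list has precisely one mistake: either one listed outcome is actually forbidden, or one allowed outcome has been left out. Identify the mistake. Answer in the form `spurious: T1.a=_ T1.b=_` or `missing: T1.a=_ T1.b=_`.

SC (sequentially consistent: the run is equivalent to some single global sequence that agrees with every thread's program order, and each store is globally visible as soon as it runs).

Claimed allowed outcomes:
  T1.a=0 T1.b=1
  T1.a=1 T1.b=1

missing: T1.a=0 T1.b=0

outcome vector order: (T1.a,T1.b)
SC: 3 outcomes — {0/0, 0/1, 1/1}
SC∖claimed = {0/0}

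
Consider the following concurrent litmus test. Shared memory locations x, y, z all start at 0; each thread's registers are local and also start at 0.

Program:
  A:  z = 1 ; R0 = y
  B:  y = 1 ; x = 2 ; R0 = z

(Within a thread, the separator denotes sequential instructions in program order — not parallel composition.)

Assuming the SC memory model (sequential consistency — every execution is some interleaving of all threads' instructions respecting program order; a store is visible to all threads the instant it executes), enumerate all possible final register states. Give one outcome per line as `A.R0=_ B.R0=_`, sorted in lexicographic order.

outcome vector order: (A.R0,B.R0)
|SC outcomes| = 3

A.R0=0 B.R0=1
A.R0=1 B.R0=0
A.R0=1 B.R0=1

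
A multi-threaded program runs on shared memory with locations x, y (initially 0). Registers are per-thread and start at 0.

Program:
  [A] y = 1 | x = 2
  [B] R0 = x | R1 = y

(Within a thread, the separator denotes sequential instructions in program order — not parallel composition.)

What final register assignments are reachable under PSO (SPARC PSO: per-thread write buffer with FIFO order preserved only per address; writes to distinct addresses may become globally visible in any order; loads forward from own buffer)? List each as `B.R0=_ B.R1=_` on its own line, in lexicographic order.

B.R0=0 B.R1=0
B.R0=0 B.R1=1
B.R0=2 B.R1=0
B.R0=2 B.R1=1

outcome vector order: (B.R0,B.R1)
|PSO outcomes| = 4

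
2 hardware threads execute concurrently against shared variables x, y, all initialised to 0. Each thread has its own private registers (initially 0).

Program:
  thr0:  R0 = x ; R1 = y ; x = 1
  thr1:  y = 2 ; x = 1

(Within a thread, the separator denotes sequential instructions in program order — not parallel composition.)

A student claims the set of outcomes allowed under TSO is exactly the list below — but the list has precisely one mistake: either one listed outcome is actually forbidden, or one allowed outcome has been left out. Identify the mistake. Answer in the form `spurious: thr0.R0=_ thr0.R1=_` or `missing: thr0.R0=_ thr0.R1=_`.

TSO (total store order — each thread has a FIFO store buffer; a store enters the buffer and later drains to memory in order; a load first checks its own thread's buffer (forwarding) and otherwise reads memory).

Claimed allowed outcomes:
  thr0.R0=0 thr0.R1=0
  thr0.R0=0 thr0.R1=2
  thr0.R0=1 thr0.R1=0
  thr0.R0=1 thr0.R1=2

spurious: thr0.R0=1 thr0.R1=0

outcome vector order: (thr0.R0,thr0.R1)
under TSO → (0,0); (0,2); (1,2)
claimed∖TSO = {(1,0)}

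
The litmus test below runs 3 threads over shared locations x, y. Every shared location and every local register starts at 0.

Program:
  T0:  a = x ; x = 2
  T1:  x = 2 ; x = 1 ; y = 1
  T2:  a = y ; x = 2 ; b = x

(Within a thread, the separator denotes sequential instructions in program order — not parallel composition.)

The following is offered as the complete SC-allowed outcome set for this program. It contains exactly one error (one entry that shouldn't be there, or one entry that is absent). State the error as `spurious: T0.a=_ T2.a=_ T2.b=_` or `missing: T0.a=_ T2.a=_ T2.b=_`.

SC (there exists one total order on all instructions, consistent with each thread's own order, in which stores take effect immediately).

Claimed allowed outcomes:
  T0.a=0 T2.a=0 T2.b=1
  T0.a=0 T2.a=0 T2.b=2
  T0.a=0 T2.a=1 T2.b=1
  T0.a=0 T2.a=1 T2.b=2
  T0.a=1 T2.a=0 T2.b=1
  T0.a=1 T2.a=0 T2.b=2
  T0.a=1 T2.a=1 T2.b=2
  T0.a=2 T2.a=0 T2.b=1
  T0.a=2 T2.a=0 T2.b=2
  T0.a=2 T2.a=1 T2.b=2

spurious: T0.a=0 T2.a=1 T2.b=1

outcome vector order: (T0.a,T2.a,T2.b)
under SC → 001, 002, 012, 101, 102, 112, 201, 202, 212
claimed∖SC = {011}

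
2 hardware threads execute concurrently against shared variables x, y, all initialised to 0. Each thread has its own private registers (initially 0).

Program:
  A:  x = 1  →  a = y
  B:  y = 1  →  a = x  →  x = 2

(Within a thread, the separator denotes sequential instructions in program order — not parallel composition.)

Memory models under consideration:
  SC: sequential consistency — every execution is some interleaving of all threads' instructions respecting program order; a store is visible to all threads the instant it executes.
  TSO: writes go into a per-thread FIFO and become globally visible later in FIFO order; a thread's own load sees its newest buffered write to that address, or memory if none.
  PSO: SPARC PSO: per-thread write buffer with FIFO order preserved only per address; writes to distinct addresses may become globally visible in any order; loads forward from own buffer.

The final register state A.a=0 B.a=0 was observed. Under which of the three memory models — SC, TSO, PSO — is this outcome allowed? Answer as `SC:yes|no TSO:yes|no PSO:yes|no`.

outcome vector order: (A.a,B.a)
[SC] allowed = {0/1 1/0 1/1}
[TSO] allowed = {0/0 0/1 1/0 1/1}
[PSO] allowed = {0/0 0/1 1/0 1/1}
target 0/0 ∈ {TSO,PSO}

SC:no TSO:yes PSO:yes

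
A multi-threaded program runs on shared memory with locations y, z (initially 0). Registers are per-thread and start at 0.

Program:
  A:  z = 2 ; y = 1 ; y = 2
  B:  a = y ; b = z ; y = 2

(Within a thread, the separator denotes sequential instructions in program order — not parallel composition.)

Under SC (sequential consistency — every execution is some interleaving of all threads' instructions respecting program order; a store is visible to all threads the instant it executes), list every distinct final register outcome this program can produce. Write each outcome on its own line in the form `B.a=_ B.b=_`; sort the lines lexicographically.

outcome vector order: (B.a,B.b)
|SC outcomes| = 4

B.a=0 B.b=0
B.a=0 B.b=2
B.a=1 B.b=2
B.a=2 B.b=2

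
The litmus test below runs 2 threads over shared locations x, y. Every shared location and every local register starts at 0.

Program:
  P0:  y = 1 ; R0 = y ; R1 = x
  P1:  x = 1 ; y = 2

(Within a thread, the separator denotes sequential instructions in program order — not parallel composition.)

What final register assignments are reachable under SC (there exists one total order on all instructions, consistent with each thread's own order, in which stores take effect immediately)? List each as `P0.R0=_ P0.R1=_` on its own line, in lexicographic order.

P0.R0=1 P0.R1=0
P0.R0=1 P0.R1=1
P0.R0=2 P0.R1=1

outcome vector order: (P0.R0,P0.R1)
|SC outcomes| = 3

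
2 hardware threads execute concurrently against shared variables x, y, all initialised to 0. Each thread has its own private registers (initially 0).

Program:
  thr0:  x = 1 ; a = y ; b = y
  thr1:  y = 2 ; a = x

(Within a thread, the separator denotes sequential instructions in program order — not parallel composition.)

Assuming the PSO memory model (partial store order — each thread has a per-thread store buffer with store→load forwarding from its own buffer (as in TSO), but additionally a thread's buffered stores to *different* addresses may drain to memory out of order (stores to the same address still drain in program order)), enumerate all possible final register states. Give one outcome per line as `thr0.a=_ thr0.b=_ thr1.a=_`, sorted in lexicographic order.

thr0.a=0 thr0.b=0 thr1.a=0
thr0.a=0 thr0.b=0 thr1.a=1
thr0.a=0 thr0.b=2 thr1.a=0
thr0.a=0 thr0.b=2 thr1.a=1
thr0.a=2 thr0.b=2 thr1.a=0
thr0.a=2 thr0.b=2 thr1.a=1

outcome vector order: (thr0.a,thr0.b,thr1.a)
|PSO outcomes| = 6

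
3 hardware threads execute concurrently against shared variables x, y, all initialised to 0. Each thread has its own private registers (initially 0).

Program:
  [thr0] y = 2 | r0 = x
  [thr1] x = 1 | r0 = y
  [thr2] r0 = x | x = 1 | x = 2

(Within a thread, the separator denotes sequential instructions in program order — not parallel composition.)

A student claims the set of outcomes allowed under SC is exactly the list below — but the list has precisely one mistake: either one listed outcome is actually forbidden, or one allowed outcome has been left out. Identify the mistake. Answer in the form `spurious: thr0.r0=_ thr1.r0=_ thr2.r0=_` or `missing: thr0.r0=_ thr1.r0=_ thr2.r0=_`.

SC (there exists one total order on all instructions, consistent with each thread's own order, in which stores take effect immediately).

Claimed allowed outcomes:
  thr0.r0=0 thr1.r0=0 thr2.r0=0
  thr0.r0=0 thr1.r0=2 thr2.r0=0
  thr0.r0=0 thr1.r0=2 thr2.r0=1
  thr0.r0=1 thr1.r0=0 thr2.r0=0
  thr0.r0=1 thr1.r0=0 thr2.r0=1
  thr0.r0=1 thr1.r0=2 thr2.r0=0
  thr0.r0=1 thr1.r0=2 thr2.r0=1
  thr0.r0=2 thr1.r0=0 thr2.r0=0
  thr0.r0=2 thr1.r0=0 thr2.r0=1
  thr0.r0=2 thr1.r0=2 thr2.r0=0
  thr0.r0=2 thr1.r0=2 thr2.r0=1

spurious: thr0.r0=0 thr1.r0=0 thr2.r0=0

outcome vector order: (thr0.r0,thr1.r0,thr2.r0)
under SC → 020 021 100 101 120 121 200 201 220 221
claimed∖SC = {000}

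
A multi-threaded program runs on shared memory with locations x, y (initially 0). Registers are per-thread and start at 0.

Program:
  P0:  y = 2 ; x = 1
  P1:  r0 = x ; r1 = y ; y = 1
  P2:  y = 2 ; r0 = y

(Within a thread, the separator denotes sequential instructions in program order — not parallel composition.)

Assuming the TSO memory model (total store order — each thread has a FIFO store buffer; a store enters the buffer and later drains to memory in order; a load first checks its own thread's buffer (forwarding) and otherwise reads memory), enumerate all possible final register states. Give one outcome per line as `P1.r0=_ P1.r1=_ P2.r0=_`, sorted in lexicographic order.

outcome vector order: (P1.r0,P1.r1,P2.r0)
|TSO outcomes| = 6

P1.r0=0 P1.r1=0 P2.r0=1
P1.r0=0 P1.r1=0 P2.r0=2
P1.r0=0 P1.r1=2 P2.r0=1
P1.r0=0 P1.r1=2 P2.r0=2
P1.r0=1 P1.r1=2 P2.r0=1
P1.r0=1 P1.r1=2 P2.r0=2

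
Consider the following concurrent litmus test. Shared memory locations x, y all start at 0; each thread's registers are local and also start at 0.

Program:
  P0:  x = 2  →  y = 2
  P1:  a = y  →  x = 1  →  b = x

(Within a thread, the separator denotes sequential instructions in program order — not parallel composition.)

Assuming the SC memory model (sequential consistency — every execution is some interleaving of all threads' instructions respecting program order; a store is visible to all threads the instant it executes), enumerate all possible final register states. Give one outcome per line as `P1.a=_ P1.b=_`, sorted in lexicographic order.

outcome vector order: (P1.a,P1.b)
|SC outcomes| = 3

P1.a=0 P1.b=1
P1.a=0 P1.b=2
P1.a=2 P1.b=1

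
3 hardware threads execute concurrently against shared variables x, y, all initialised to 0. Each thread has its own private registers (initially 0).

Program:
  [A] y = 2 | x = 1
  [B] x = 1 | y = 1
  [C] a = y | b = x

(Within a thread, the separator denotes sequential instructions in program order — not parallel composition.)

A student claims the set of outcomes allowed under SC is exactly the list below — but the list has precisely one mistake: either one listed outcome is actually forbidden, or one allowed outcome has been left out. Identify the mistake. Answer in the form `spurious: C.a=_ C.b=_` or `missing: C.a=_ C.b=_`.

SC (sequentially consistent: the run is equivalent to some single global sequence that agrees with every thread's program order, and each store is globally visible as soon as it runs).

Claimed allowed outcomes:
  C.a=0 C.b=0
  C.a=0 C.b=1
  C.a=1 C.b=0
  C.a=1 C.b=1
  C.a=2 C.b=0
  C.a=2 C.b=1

outcome vector order: (C.a,C.b)
SC (5): <0 0> <0 1> <1 1> <2 0> <2 1>
claimed∖SC = {<1 0>}

spurious: C.a=1 C.b=0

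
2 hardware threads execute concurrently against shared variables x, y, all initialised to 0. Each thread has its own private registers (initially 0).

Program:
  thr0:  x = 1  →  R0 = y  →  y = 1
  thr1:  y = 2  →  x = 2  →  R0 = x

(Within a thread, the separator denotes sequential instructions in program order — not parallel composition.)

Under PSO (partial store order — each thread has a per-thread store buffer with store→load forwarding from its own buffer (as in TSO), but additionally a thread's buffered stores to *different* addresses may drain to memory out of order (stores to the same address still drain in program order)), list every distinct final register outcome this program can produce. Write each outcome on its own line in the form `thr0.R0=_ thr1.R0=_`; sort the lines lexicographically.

thr0.R0=0 thr1.R0=1
thr0.R0=0 thr1.R0=2
thr0.R0=2 thr1.R0=1
thr0.R0=2 thr1.R0=2

outcome vector order: (thr0.R0,thr1.R0)
|PSO outcomes| = 4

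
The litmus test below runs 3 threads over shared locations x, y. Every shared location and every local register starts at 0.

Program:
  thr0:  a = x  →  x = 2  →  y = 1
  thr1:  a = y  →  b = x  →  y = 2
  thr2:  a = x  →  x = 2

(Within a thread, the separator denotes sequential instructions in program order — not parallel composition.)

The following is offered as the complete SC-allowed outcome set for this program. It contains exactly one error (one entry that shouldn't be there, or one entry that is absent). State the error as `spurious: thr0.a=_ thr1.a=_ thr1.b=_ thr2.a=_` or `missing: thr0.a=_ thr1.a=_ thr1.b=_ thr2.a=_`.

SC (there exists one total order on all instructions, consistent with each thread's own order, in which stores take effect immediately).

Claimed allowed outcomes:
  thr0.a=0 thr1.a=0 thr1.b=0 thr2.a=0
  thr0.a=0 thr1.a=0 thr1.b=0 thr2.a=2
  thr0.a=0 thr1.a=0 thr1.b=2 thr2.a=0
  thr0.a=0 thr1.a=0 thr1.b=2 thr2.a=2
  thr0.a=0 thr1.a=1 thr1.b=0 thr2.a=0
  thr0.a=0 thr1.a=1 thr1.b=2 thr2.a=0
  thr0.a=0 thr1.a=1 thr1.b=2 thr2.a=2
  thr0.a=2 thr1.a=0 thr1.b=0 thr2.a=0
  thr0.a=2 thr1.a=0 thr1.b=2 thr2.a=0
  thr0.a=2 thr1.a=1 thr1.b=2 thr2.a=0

outcome vector order: (thr0.a,thr1.a,thr1.b,thr2.a)
SC (9): 0000 0002 0020 0022 0120 0122 2000 2020 2120
claimed∖SC = {0100}

spurious: thr0.a=0 thr1.a=1 thr1.b=0 thr2.a=0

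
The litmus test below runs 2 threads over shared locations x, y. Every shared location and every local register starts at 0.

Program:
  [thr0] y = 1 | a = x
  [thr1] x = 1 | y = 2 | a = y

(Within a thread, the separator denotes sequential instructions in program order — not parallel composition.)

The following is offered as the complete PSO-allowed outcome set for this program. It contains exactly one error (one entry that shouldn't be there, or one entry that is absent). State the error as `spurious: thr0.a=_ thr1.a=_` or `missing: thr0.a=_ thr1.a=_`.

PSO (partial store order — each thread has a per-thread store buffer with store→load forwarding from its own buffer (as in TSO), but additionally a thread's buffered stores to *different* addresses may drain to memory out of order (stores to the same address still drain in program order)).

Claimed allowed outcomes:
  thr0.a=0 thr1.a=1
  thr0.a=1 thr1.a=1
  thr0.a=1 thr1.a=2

outcome vector order: (thr0.a,thr1.a)
PSO: 4 outcomes — {0/1, 0/2, 1/1, 1/2}
PSO∖claimed = {0/2}

missing: thr0.a=0 thr1.a=2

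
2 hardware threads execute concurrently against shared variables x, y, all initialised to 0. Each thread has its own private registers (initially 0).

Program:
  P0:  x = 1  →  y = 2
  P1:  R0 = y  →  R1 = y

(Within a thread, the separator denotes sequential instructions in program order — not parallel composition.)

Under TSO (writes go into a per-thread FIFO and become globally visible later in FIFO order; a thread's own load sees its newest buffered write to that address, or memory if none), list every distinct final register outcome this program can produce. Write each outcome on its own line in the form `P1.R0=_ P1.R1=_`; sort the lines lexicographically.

P1.R0=0 P1.R1=0
P1.R0=0 P1.R1=2
P1.R0=2 P1.R1=2

outcome vector order: (P1.R0,P1.R1)
|TSO outcomes| = 3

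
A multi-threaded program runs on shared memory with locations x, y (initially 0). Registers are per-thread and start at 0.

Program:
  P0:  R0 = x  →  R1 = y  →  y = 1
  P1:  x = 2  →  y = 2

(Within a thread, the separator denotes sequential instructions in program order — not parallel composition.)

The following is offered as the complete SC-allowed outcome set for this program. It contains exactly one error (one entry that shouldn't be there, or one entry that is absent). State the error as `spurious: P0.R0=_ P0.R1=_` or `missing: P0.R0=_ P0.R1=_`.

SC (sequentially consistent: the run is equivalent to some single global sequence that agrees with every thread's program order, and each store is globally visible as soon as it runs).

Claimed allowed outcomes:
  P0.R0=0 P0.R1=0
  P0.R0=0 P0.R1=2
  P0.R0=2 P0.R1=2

missing: P0.R0=2 P0.R1=0

outcome vector order: (P0.R0,P0.R1)
[SC] allowed = {(0,0) (0,2) (2,0) (2,2)}
SC∖claimed = {(2,0)}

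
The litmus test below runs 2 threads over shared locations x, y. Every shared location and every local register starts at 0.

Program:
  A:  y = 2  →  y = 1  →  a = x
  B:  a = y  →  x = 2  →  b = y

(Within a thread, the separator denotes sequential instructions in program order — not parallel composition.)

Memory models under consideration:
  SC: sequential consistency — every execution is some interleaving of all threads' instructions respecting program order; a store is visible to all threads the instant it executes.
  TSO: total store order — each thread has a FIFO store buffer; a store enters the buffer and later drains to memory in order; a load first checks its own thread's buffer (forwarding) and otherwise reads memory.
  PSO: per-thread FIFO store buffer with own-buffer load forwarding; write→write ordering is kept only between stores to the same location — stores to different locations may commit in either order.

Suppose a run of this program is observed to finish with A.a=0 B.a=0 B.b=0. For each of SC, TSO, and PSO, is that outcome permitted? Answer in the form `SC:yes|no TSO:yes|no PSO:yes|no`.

SC:no TSO:yes PSO:yes

outcome vector order: (A.a,B.a,B.b)
under SC → (0,0,1); (0,1,1); (0,2,1); (2,0,0); (2,0,1); (2,0,2); (2,1,1); (2,2,1); (2,2,2)
under TSO → (0,0,0); (0,0,1); (0,0,2); (0,1,1); (0,2,1); (0,2,2); (2,0,0); (2,0,1); (2,0,2); (2,1,1); (2,2,1); (2,2,2)
under PSO → (0,0,0); (0,0,1); (0,0,2); (0,1,1); (0,2,1); (0,2,2); (2,0,0); (2,0,1); (2,0,2); (2,1,1); (2,2,1); (2,2,2)
target (0,0,0) ∈ {TSO,PSO}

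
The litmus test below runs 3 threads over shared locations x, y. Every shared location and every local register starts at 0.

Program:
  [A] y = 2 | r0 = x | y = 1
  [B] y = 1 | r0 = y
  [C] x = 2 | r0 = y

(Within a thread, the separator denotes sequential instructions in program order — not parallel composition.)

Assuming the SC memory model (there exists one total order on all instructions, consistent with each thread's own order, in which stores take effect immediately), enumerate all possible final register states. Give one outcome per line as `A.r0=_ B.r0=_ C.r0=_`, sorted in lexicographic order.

outcome vector order: (A.r0,B.r0,C.r0)
|SC outcomes| = 10

A.r0=0 B.r0=1 C.r0=1
A.r0=0 B.r0=1 C.r0=2
A.r0=0 B.r0=2 C.r0=1
A.r0=0 B.r0=2 C.r0=2
A.r0=2 B.r0=1 C.r0=0
A.r0=2 B.r0=1 C.r0=1
A.r0=2 B.r0=1 C.r0=2
A.r0=2 B.r0=2 C.r0=0
A.r0=2 B.r0=2 C.r0=1
A.r0=2 B.r0=2 C.r0=2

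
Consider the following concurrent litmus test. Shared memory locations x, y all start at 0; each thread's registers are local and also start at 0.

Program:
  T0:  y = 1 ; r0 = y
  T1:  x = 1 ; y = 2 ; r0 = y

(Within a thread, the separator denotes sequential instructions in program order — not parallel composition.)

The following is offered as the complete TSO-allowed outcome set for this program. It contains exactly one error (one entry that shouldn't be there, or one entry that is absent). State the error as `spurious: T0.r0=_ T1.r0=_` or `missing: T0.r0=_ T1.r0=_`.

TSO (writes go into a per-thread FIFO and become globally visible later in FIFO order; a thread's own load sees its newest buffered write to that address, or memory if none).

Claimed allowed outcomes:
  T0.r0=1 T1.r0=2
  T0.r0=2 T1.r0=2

missing: T0.r0=1 T1.r0=1

outcome vector order: (T0.r0,T1.r0)
TSO: 3 outcomes — {(1,1); (1,2); (2,2)}
TSO∖claimed = {(1,1)}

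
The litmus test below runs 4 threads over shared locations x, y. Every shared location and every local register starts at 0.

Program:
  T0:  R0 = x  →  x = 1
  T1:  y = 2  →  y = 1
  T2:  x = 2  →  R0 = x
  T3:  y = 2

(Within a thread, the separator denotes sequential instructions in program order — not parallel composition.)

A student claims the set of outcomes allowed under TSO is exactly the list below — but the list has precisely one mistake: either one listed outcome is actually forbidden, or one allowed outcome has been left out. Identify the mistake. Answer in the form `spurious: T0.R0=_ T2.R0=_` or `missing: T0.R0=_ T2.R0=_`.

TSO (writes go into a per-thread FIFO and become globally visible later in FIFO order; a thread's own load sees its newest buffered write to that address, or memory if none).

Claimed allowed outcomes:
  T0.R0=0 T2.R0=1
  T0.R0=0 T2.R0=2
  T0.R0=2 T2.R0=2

outcome vector order: (T0.R0,T2.R0)
under TSO → 0/1 0/2 2/1 2/2
TSO∖claimed = {2/1}

missing: T0.R0=2 T2.R0=1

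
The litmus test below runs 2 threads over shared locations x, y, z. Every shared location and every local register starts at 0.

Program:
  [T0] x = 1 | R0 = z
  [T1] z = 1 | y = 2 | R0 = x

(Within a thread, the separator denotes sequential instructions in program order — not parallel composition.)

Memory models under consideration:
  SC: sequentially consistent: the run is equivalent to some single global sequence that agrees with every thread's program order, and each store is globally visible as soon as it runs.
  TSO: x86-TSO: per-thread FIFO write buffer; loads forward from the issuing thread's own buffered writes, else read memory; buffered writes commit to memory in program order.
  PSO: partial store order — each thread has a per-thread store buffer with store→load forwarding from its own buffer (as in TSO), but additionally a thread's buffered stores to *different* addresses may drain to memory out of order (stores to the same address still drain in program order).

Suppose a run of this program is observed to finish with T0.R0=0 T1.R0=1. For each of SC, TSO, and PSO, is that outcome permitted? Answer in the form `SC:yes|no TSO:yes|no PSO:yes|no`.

outcome vector order: (T0.R0,T1.R0)
[SC] allowed = {01, 10, 11}
[TSO] allowed = {00, 01, 10, 11}
[PSO] allowed = {00, 01, 10, 11}
target 01 ∈ {SC,TSO,PSO}

SC:yes TSO:yes PSO:yes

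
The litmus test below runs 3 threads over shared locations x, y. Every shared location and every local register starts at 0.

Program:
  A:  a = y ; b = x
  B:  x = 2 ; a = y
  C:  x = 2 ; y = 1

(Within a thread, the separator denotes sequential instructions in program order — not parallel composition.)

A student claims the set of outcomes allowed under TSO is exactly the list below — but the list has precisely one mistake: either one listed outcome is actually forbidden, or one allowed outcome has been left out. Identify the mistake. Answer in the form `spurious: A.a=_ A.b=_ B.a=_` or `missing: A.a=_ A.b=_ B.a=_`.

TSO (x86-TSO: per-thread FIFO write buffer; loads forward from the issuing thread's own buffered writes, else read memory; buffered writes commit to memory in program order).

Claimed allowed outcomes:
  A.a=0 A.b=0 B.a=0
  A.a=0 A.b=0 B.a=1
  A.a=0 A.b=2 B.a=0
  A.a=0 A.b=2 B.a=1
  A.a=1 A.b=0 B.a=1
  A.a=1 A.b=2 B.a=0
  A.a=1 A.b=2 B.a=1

spurious: A.a=1 A.b=0 B.a=1

outcome vector order: (A.a,A.b,B.a)
TSO: 6 outcomes — {000, 001, 020, 021, 120, 121}
claimed∖TSO = {101}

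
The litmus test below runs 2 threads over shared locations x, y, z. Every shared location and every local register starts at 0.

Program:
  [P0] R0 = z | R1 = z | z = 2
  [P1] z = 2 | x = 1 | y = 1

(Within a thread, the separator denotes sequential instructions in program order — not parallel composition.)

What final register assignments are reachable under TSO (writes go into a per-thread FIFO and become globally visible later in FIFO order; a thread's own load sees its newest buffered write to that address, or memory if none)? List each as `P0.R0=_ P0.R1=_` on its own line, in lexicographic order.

P0.R0=0 P0.R1=0
P0.R0=0 P0.R1=2
P0.R0=2 P0.R1=2

outcome vector order: (P0.R0,P0.R1)
|TSO outcomes| = 3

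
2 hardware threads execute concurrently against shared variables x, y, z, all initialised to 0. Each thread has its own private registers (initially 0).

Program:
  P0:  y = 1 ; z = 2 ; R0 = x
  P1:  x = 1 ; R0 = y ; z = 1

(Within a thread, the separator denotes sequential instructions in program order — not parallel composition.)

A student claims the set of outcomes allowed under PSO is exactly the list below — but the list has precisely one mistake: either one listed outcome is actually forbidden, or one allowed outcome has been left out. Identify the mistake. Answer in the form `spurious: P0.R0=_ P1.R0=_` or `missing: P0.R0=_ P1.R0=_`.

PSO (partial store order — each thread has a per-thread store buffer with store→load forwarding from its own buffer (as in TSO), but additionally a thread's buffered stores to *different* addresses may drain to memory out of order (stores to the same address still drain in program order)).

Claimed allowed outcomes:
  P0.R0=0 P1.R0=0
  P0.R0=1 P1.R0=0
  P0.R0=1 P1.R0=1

outcome vector order: (P0.R0,P1.R0)
[PSO] allowed = {<0 0>; <0 1>; <1 0>; <1 1>}
PSO∖claimed = {<0 1>}

missing: P0.R0=0 P1.R0=1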